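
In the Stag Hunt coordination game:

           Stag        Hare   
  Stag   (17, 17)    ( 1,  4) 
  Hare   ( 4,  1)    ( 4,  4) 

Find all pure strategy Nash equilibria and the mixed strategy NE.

Pure NE: (Stag, Stag) and (Hare, Hare); Mixed NE: p = 0.1875, q = 0.1875

Work:
Check pure NE:
(Stag, Stag): (17, 17) - no unilateral deviation beneficial
(Hare, Hare): (4, 4) - no unilateral deviation beneficial
Mixed NE: P1 plays Stag with p = 0.1875, P2 plays Stag with q = 0.1875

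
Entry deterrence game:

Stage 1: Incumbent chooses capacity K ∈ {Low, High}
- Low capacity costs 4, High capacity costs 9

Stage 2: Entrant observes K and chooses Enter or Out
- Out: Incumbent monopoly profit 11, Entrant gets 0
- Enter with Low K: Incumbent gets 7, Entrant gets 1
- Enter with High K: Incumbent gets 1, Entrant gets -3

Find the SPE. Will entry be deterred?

SPE: (Low, Enter|Low, Out|High); Entry not deterred. Incumbent net profit = 3, Entrant gets 1

Work:
After Low K: Entrant enters (1 > 0)
After High K: Entrant stays out (-3 < 0)
Incumbent: Low → 7−4=3, High → 11−9=2
Incumbent chooses Low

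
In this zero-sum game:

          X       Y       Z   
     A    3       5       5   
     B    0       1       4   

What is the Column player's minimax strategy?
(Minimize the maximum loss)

Column should play X, value = 3

Work:
Column player minimizes Row's maximum payoff:
Column X: max payoff to Row = 3
Column Y: max payoff to Row = 5
Column Z: max payoff to Row = 5
Minimum is 3, achieved by column X.
Minimax strategy: X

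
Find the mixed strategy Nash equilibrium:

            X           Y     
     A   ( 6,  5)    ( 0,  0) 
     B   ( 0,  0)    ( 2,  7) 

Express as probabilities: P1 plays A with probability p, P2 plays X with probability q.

p = 0.5833, q = 0.25

Work:
Find probabilities that make opponent indifferent:
P2 chooses q to make P1 indifferent between A and B
P1 chooses p to make P2 indifferent between X and Y
Mixed NE: P1 plays (A: 0.5833, B: 0.4167), P2 plays (X: 0.25, Y: 0.75)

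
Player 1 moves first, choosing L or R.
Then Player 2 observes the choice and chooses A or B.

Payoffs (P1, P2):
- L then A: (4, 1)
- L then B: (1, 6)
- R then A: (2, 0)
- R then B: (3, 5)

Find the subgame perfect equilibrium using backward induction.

P1 plays R, P2 plays B after L and B after R; Payoff (3, 5)

Work:
Backward induction:
After L: P2 chooses B → P1 gets 1
After R: P2 chooses B → P1 gets 3
P1 chooses R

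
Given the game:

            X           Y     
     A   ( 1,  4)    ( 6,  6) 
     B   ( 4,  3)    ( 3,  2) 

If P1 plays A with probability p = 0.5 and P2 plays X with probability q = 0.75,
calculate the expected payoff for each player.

E[P1] = 3.0, E[P2] = 3.625

Work:
E[P1] = p·q·π₁(A,X) + p·(1-q)·π₁(A,Y) + (1-p)·q·π₁(B,X) + (1-p)·(1-q)·π₁(B,Y)
= 0.5·0.75·1 + 0.5·0.25·6 + 0.5·0.75·4 + 0.5·0.25·3
= 3.0

E[P2] = 3.625 (similar calculation)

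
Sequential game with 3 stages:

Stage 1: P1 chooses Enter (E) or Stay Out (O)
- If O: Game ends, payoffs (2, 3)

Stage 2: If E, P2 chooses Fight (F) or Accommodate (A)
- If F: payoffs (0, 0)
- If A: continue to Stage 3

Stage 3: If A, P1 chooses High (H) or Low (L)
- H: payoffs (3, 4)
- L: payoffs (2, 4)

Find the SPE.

SPE: (E, A, H); Outcome (3, 4)

Work:
Stage 3: P1 chooses H (3 vs 2)
Stage 2: P2: F->0, A->4 (anticipating H). Choose A
Stage 1: P1: O->2, E->3 (anticipating A, H). Choose E
SPE path: E -> A -> H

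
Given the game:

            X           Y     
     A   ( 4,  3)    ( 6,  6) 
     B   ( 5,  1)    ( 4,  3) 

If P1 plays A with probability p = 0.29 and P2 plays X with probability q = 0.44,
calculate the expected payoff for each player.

E[P1] = 4.6372, E[P2] = 2.8624

Work:
E[P1] = p·q·π₁(A,X) + p·(1-q)·π₁(A,Y) + (1-p)·q·π₁(B,X) + (1-p)·(1-q)·π₁(B,Y)
= 0.29·0.44·4 + 0.29·0.56·6 + 0.71·0.44·5 + 0.71·0.56·4
= 4.6372

E[P2] = 2.8624 (similar calculation)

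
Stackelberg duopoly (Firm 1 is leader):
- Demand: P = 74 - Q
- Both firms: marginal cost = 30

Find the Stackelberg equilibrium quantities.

q₁* (leader) = 22.0, q₂* (follower) = 11.0

Work:
Follower's reaction: q₂ = (a - c - q₁)/2
Leader substitutes: π₁ = q₁·(a - q₁ - (a-c-q₁)/2 - c)
FOC: q₁* = (74 - 30)/2 = 22.00
Then: q₂* = (74 - 30 - 22.0)/2 = 11.00
Leader has first-mover advantage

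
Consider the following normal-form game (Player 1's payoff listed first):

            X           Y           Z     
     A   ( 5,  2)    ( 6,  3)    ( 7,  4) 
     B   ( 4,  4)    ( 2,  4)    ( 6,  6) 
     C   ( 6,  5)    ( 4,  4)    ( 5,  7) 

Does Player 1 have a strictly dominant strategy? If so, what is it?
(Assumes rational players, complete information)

No strictly dominant strategy exists for Player 1

Work:
A strategy strictly dominates another if it gives a strictly higher payoff against every opponent action. Compare each pair of P1's strategies column-by-column:
  A vs B: [5 vs 4, 6 vs 2, 7 vs 6] → A strictly dominates B
  A vs C: [5 vs 6, 6 vs 4, 7 vs 5] → A does not strictly dominate C (column X: 5 ≤ 6)
  B vs A: [4 vs 5, 2 vs 6, 6 vs 7] → B does not strictly dominate A (column X: 4 ≤ 5)
  B vs C: [4 vs 6, 2 vs 4, 6 vs 5] → B does not strictly dominate C (column X: 4 ≤ 6)
  C vs A: [6 vs 5, 4 vs 6, 5 vs 7] → C does not strictly dominate A (column Y: 4 ≤ 6)
  C vs B: [6 vs 4, 4 vs 2, 5 vs 6] → C does not strictly dominate B (column Z: 5 ≤ 6)
No single strategy strictly dominates all others → no strictly dominant strategy.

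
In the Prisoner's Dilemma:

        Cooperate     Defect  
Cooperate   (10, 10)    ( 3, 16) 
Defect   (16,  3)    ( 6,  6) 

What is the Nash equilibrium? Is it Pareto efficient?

(Defect, Defect) is NE; not Pareto efficient

Work:
Defect dominates Cooperate for both players:
If P2 cooperates: Defect (16) > Cooperate (10)
If P2 defects: Defect (6) > Cooperate (3)
NE: (Defect, Defect) with payoff (6, 6)
But (Cooperate, Cooperate) = (10, 10) Pareto dominates (6, 6)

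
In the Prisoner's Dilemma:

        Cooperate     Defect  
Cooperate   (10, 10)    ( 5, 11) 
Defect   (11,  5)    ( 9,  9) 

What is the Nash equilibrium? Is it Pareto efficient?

(Defect, Defect) is NE; not Pareto efficient

Work:
Defect dominates Cooperate for both players:
If P2 cooperates: Defect (11) > Cooperate (10)
If P2 defects: Defect (9) > Cooperate (5)
NE: (Defect, Defect) with payoff (9, 9)
But (Cooperate, Cooperate) = (10, 10) Pareto dominates (9, 9)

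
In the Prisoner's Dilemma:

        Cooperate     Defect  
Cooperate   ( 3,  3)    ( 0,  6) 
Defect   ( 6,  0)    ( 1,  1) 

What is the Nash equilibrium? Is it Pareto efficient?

(Defect, Defect) is NE; not Pareto efficient

Work:
Defect dominates Cooperate for both players:
If P2 cooperates: Defect (6) > Cooperate (3)
If P2 defects: Defect (1) > Cooperate (0)
NE: (Defect, Defect) with payoff (1, 1)
But (Cooperate, Cooperate) = (3, 3) Pareto dominates (1, 1)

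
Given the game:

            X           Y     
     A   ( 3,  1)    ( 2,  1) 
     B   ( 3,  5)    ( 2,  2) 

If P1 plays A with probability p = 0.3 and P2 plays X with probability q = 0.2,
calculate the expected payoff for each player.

E[P1] = 2.2, E[P2] = 2.12

Work:
E[P1] = p·q·π₁(A,X) + p·(1-q)·π₁(A,Y) + (1-p)·q·π₁(B,X) + (1-p)·(1-q)·π₁(B,Y)
= 0.3·0.2·3 + 0.3·0.8·2 + 0.7·0.2·3 + 0.7·0.8·2
= 2.2

E[P2] = 2.12 (similar calculation)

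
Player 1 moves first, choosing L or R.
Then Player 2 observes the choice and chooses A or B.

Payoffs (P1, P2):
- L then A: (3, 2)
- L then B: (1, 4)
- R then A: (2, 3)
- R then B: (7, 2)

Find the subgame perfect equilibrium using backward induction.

P1 plays R, P2 plays B after L and A after R; Payoff (2, 3)

Work:
Backward induction:
After L: P2 chooses B → P1 gets 1
After R: P2 chooses A → P1 gets 2
P1 chooses R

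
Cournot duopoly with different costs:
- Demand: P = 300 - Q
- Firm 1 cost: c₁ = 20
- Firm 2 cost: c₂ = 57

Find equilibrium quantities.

q₁* = 105.67, q₂* = 68.67

Work:
Reaction: q₁ = (300 - 20 - q₂)/2
Reaction: q₂ = (300 - 57 - q₁)/2
Solve simultaneously:
q₁* = (300 - 2×20 + 57)/3 = 105.67
q₂* = (300 - 2×57 + 20)/3 = 68.67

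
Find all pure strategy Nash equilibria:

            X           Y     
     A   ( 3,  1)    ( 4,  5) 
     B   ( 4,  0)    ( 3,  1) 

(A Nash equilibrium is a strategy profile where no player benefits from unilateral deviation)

Nash equilibrium: (A, Y)

Work:
Best responses:
  P1 vs X: payoffs [3, 4] → best response B (payoff 4)
  P1 vs Y: payoffs [4, 3] → best response A (payoff 4)
  P2 vs A: payoffs [1, 5] → best response Y (payoff 5)
  P2 vs B: payoffs [0, 1] → best response Y (payoff 1)
Mutual best responses: (A,Y) → Nash equilibria.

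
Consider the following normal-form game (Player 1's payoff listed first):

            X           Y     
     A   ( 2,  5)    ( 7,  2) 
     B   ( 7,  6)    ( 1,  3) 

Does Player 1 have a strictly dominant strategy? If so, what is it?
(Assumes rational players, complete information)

No strictly dominant strategy exists for Player 1

Work:
A strategy strictly dominates another if it gives a strictly higher payoff against every opponent action. Compare each pair of P1's strategies column-by-column:
  A vs B: [2 vs 7, 7 vs 1] → A does not strictly dominate B (column X: 2 ≤ 7)
  B vs A: [7 vs 2, 1 vs 7] → B does not strictly dominate A (column Y: 1 ≤ 7)
No single strategy strictly dominates all others → no strictly dominant strategy.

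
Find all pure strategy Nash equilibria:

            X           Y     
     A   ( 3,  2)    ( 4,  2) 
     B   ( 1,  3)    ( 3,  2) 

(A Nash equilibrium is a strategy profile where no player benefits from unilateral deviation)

Nash equilibrium: (A, X), (A, Y)

Work:
Best responses:
  P1 vs X: payoffs [3, 1] → best response A (payoff 3)
  P1 vs Y: payoffs [4, 3] → best response A (payoff 4)
  P2 vs A: payoffs [2, 2] → best response X/Y (payoff 2)
  P2 vs B: payoffs [3, 2] → best response X (payoff 3)
Mutual best responses: (A,X), (A,Y) → Nash equilibria.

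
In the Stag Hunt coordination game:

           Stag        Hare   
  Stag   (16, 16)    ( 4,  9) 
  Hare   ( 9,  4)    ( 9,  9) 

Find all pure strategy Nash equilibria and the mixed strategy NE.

Pure NE: (Stag, Stag) and (Hare, Hare); Mixed NE: p = 0.4167, q = 0.4167

Work:
Check pure NE:
(Stag, Stag): (16, 16) - no unilateral deviation beneficial
(Hare, Hare): (9, 9) - no unilateral deviation beneficial
Mixed NE: P1 plays Stag with p = 0.4167, P2 plays Stag with q = 0.4167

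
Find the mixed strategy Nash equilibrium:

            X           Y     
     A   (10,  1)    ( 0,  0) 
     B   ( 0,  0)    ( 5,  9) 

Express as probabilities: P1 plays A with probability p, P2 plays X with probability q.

p = 0.9, q = 0.3333

Work:
Find probabilities that make opponent indifferent:
P2 chooses q to make P1 indifferent between A and B
P1 chooses p to make P2 indifferent between X and Y
Mixed NE: P1 plays (A: 0.9, B: 0.1), P2 plays (X: 0.3333, Y: 0.6667)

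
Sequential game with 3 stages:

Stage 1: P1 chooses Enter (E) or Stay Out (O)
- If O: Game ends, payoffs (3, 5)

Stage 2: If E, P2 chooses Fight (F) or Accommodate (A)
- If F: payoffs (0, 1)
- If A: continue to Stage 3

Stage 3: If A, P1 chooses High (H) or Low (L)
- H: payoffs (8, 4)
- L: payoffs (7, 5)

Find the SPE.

SPE: (E, A, H); Outcome (8, 4)

Work:
Stage 3: P1 chooses H (8 vs 7)
Stage 2: P2: F->1, A->4 (anticipating H). Choose A
Stage 1: P1: O->3, E->8 (anticipating A, H). Choose E
SPE path: E -> A -> H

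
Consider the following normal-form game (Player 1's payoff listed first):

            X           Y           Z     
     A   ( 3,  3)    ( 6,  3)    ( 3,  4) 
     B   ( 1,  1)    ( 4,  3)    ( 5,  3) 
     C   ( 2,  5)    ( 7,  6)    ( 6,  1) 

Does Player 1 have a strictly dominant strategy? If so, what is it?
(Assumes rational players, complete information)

No strictly dominant strategy exists for Player 1

Work:
A strategy strictly dominates another if it gives a strictly higher payoff against every opponent action. Compare each pair of P1's strategies column-by-column:
  A vs B: [3 vs 1, 6 vs 4, 3 vs 5] → A does not strictly dominate B (column Z: 3 ≤ 5)
  A vs C: [3 vs 2, 6 vs 7, 3 vs 6] → A does not strictly dominate C (column Y: 6 ≤ 7)
  B vs A: [1 vs 3, 4 vs 6, 5 vs 3] → B does not strictly dominate A (column X: 1 ≤ 3)
  B vs C: [1 vs 2, 4 vs 7, 5 vs 6] → B does not strictly dominate C (column X: 1 ≤ 2)
  C vs A: [2 vs 3, 7 vs 6, 6 vs 3] → C does not strictly dominate A (column X: 2 ≤ 3)
  C vs B: [2 vs 1, 7 vs 4, 6 vs 5] → C strictly dominates B
No single strategy strictly dominates all others → no strictly dominant strategy.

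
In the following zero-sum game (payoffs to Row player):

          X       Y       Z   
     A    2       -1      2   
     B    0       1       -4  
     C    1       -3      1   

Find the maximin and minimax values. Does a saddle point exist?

Maximin = -1, Minimax = 1, Saddle: False

Work:
Row minimums: [-1, -4, -3] → maximin = -1
Column maximums: [2, 1, 2] → minimax = 1
No saddle point (maximin ≠ minimax). Mixed strategy needed.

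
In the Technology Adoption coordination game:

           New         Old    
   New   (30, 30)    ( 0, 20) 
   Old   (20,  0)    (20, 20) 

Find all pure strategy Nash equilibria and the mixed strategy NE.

Pure NE: (New, New) and (Old, Old); Mixed NE: p = 0.6667, q = 0.6667

Work:
Check pure NE:
(New, New): (30, 30) - no unilateral deviation beneficial
(Old, Old): (20, 20) - no unilateral deviation beneficial
Mixed NE: P1 plays New with p = 0.6667, P2 plays New with q = 0.6667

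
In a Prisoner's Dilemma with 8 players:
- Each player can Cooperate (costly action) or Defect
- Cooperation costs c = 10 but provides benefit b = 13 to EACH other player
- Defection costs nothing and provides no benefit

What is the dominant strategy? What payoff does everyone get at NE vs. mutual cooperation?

Dominant: Defect; NE payoff = 0; Coop payoff = 81

Work:
Defect dominates (saves cost c = 10, benefit to others is external)
NE: All defect → everyone gets 0
If all cooperate: each receives (7)×13 - 10 = 81
Social dilemma: 81 > 0 but NE gives 0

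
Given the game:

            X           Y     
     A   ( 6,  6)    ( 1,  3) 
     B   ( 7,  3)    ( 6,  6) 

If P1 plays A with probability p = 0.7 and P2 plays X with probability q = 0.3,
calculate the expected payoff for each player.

E[P1] = 3.64, E[P2] = 4.26

Work:
E[P1] = p·q·π₁(A,X) + p·(1-q)·π₁(A,Y) + (1-p)·q·π₁(B,X) + (1-p)·(1-q)·π₁(B,Y)
= 0.7·0.3·6 + 0.7·0.7·1 + 0.3·0.3·7 + 0.3·0.7·6
= 3.64

E[P2] = 4.26 (similar calculation)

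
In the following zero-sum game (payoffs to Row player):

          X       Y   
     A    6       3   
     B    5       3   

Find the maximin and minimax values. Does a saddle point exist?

Maximin = 3, Minimax = 3, Saddle: True

Work:
Row minimums: [3, 3] → maximin = 3
Column maximums: [6, 3] → minimax = 3
Saddle point exists! Game value = 3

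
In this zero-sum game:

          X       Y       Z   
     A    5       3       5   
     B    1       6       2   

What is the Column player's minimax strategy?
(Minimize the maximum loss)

Column should play X or Z (all achieve the minimum), value = 5

Work:
Column player minimizes Row's maximum payoff:
Column X: max payoff to Row = 5
Column Y: max payoff to Row = 6
Column Z: max payoff to Row = 5
Minimum is 5, achieved by columns X, Z (tied).
Each of X or Z is a minimax strategy.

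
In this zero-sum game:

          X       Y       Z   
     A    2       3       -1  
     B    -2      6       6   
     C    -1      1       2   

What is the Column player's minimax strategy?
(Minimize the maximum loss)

Column should play X, value = 2

Work:
Column player minimizes Row's maximum payoff:
Column X: max payoff to Row = 2
Column Y: max payoff to Row = 6
Column Z: max payoff to Row = 6
Minimum is 2, achieved by column X.
Minimax strategy: X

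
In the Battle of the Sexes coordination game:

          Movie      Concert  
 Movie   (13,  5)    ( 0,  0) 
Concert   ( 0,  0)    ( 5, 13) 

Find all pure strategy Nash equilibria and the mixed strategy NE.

Pure NE: (Movie, Movie) and (Concert, Concert); Mixed NE: p = 0.7222, q = 0.2778

Work:
Check pure NE:
(Movie, Movie): (13, 5) - no unilateral deviation beneficial
(Concert, Concert): (5, 13) - no unilateral deviation beneficial
Mixed NE: P1 plays Movie with p = 0.7222, P2 plays Movie with q = 0.2778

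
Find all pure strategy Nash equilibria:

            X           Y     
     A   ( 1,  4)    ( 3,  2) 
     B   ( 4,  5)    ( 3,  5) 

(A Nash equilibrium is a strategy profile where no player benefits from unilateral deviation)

Nash equilibrium: (B, X), (B, Y)

Work:
Best responses:
  P1 vs X: payoffs [1, 4] → best response B (payoff 4)
  P1 vs Y: payoffs [3, 3] → best response A/B (payoff 3)
  P2 vs A: payoffs [4, 2] → best response X (payoff 4)
  P2 vs B: payoffs [5, 5] → best response X/Y (payoff 5)
Mutual best responses: (B,X), (B,Y) → Nash equilibria.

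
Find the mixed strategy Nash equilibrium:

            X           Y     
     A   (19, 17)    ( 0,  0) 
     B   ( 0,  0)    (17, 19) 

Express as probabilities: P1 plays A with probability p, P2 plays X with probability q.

p = 0.5278, q = 0.4722

Work:
Find probabilities that make opponent indifferent:
P2 chooses q to make P1 indifferent between A and B
P1 chooses p to make P2 indifferent between X and Y
Mixed NE: P1 plays (A: 0.5278, B: 0.4722), P2 plays (X: 0.4722, Y: 0.5278)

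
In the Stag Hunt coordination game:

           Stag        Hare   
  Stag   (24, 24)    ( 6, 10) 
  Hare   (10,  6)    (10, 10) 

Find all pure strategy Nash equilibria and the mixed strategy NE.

Pure NE: (Stag, Stag) and (Hare, Hare); Mixed NE: p = 0.2222, q = 0.2222

Work:
Check pure NE:
(Stag, Stag): (24, 24) - no unilateral deviation beneficial
(Hare, Hare): (10, 10) - no unilateral deviation beneficial
Mixed NE: P1 plays Stag with p = 0.2222, P2 plays Stag with q = 0.2222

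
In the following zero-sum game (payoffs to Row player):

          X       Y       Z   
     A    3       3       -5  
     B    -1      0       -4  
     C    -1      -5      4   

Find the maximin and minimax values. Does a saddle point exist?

Maximin = -4, Minimax = 3, Saddle: False

Work:
Row minimums: [-5, -4, -5] → maximin = -4
Column maximums: [3, 3, 4] → minimax = 3
No saddle point (maximin ≠ minimax). Mixed strategy needed.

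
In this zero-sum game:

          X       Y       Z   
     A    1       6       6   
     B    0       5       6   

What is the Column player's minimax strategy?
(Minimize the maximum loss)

Column should play X, value = 1

Work:
Column player minimizes Row's maximum payoff:
Column X: max payoff to Row = 1
Column Y: max payoff to Row = 6
Column Z: max payoff to Row = 6
Minimum is 1, achieved by column X.
Minimax strategy: X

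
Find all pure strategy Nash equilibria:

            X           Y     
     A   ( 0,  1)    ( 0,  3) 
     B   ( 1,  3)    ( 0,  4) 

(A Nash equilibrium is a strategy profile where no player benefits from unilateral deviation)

Nash equilibrium: (A, Y), (B, Y)

Work:
Best responses:
  P1 vs X: payoffs [0, 1] → best response B (payoff 1)
  P1 vs Y: payoffs [0, 0] → best response A/B (payoff 0)
  P2 vs A: payoffs [1, 3] → best response Y (payoff 3)
  P2 vs B: payoffs [3, 4] → best response Y (payoff 4)
Mutual best responses: (A,Y), (B,Y) → Nash equilibria.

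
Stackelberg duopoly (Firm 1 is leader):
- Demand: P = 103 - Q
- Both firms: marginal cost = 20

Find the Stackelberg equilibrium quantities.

q₁* (leader) = 41.5, q₂* (follower) = 20.75

Work:
Follower's reaction: q₂ = (a - c - q₁)/2
Leader substitutes: π₁ = q₁·(a - q₁ - (a-c-q₁)/2 - c)
FOC: q₁* = (103 - 20)/2 = 41.50
Then: q₂* = (103 - 20 - 41.5)/2 = 20.75
Leader has first-mover advantage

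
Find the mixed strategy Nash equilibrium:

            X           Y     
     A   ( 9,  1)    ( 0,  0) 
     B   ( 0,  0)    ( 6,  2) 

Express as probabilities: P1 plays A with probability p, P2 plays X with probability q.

p = 0.6667, q = 0.4

Work:
Find probabilities that make opponent indifferent:
P2 chooses q to make P1 indifferent between A and B
P1 chooses p to make P2 indifferent between X and Y
Mixed NE: P1 plays (A: 0.6667, B: 0.3333), P2 plays (X: 0.4, Y: 0.6)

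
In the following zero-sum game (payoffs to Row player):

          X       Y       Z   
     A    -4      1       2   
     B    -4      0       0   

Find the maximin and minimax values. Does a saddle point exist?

Maximin = -4, Minimax = -4, Saddle: True

Work:
Row minimums: [-4, -4] → maximin = -4
Column maximums: [-4, 1, 2] → minimax = -4
Saddle point exists! Game value = -4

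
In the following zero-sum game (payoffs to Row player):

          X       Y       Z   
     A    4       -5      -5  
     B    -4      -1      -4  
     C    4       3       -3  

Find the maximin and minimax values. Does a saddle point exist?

Maximin = -3, Minimax = -3, Saddle: True

Work:
Row minimums: [-5, -4, -3] → maximin = -3
Column maximums: [4, 3, -3] → minimax = -3
Saddle point exists! Game value = -3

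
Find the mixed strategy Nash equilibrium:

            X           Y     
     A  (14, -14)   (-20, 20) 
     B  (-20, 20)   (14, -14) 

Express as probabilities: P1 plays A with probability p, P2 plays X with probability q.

p = 0.5, q = 0.5

Work:
Find probabilities that make opponent indifferent:
P2 chooses q to make P1 indifferent between A and B
P1 chooses p to make P2 indifferent between X and Y
Mixed NE: P1 plays (A: 0.5, B: 0.5), P2 plays (X: 0.5, Y: 0.5)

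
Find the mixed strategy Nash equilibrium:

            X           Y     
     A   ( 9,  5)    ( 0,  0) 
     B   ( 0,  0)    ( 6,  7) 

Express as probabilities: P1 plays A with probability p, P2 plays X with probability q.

p = 0.5833, q = 0.4

Work:
Find probabilities that make opponent indifferent:
P2 chooses q to make P1 indifferent between A and B
P1 chooses p to make P2 indifferent between X and Y
Mixed NE: P1 plays (A: 0.5833, B: 0.4167), P2 plays (X: 0.4, Y: 0.6)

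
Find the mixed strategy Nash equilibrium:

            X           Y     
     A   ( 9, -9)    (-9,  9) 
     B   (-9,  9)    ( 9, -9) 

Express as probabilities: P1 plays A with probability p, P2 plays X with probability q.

p = 0.5, q = 0.5

Work:
Find probabilities that make opponent indifferent:
P2 chooses q to make P1 indifferent between A and B
P1 chooses p to make P2 indifferent between X and Y
Mixed NE: P1 plays (A: 0.5, B: 0.5), P2 plays (X: 0.5, Y: 0.5)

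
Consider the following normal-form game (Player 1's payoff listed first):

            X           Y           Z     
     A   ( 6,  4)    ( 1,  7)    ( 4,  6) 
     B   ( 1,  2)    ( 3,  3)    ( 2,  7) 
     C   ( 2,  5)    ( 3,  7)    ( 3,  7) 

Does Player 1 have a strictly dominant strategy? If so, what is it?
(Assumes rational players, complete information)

No strictly dominant strategy exists for Player 1

Work:
A strategy strictly dominates another if it gives a strictly higher payoff against every opponent action. Compare each pair of P1's strategies column-by-column:
  A vs B: [6 vs 1, 1 vs 3, 4 vs 2] → A does not strictly dominate B (column Y: 1 ≤ 3)
  A vs C: [6 vs 2, 1 vs 3, 4 vs 3] → A does not strictly dominate C (column Y: 1 ≤ 3)
  B vs A: [1 vs 6, 3 vs 1, 2 vs 4] → B does not strictly dominate A (column X: 1 ≤ 6)
  B vs C: [1 vs 2, 3 vs 3, 2 vs 3] → B does not strictly dominate C (column X: 1 ≤ 2)
  C vs A: [2 vs 6, 3 vs 1, 3 vs 4] → C does not strictly dominate A (column X: 2 ≤ 6)
  C vs B: [2 vs 1, 3 vs 3, 3 vs 2] → C does not strictly dominate B (column Y: 3 ≤ 3)
No single strategy strictly dominates all others → no strictly dominant strategy.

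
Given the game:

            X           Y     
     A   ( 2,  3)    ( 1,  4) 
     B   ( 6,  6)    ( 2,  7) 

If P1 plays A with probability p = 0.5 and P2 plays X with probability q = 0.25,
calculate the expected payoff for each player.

E[P1] = 2.125, E[P2] = 5.25

Work:
E[P1] = p·q·π₁(A,X) + p·(1-q)·π₁(A,Y) + (1-p)·q·π₁(B,X) + (1-p)·(1-q)·π₁(B,Y)
= 0.5·0.25·2 + 0.5·0.75·1 + 0.5·0.25·6 + 0.5·0.75·2
= 2.125

E[P2] = 5.25 (similar calculation)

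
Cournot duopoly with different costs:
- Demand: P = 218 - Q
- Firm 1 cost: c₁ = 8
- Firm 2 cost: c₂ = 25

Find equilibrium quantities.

q₁* = 75.67, q₂* = 58.67

Work:
Reaction: q₁ = (218 - 8 - q₂)/2
Reaction: q₂ = (218 - 25 - q₁)/2
Solve simultaneously:
q₁* = (218 - 2×8 + 25)/3 = 75.67
q₂* = (218 - 2×25 + 8)/3 = 58.67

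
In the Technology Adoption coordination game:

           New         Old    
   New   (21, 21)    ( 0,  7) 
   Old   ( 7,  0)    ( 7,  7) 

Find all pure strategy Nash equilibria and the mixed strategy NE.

Pure NE: (New, New) and (Old, Old); Mixed NE: p = 0.3333, q = 0.3333

Work:
Check pure NE:
(New, New): (21, 21) - no unilateral deviation beneficial
(Old, Old): (7, 7) - no unilateral deviation beneficial
Mixed NE: P1 plays New with p = 0.3333, P2 plays New with q = 0.3333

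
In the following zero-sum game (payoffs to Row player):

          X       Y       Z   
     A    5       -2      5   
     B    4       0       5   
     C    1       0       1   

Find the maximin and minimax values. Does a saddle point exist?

Maximin = 0, Minimax = 0, Saddle: True

Work:
Row minimums: [-2, 0, 0] → maximin = 0
Column maximums: [5, 0, 5] → minimax = 0
Saddle point exists! Game value = 0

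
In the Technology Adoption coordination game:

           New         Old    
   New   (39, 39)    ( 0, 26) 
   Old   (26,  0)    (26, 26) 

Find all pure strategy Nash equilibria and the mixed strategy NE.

Pure NE: (New, New) and (Old, Old); Mixed NE: p = 0.6667, q = 0.6667

Work:
Check pure NE:
(New, New): (39, 39) - no unilateral deviation beneficial
(Old, Old): (26, 26) - no unilateral deviation beneficial
Mixed NE: P1 plays New with p = 0.6667, P2 plays New with q = 0.6667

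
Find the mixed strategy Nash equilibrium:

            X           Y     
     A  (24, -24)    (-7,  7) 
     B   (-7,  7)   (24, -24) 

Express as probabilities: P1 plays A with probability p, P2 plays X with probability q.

p = 0.5, q = 0.5

Work:
Find probabilities that make opponent indifferent:
P2 chooses q to make P1 indifferent between A and B
P1 chooses p to make P2 indifferent between X and Y
Mixed NE: P1 plays (A: 0.5, B: 0.5), P2 plays (X: 0.5, Y: 0.5)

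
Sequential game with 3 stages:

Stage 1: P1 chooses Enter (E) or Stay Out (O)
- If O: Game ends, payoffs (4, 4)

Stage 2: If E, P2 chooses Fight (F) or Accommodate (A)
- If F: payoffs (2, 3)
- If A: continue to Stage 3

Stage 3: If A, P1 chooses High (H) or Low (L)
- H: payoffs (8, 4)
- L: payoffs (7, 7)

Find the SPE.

SPE: (E, A, H); Outcome (8, 4)

Work:
Stage 3: P1 chooses H (8 vs 7)
Stage 2: P2: F->3, A->4 (anticipating H). Choose A
Stage 1: P1: O->4, E->8 (anticipating A, H). Choose E
SPE path: E -> A -> H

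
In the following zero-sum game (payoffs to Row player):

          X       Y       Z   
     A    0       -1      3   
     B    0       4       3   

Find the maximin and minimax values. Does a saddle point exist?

Maximin = 0, Minimax = 0, Saddle: True

Work:
Row minimums: [-1, 0] → maximin = 0
Column maximums: [0, 4, 3] → minimax = 0
Saddle point exists! Game value = 0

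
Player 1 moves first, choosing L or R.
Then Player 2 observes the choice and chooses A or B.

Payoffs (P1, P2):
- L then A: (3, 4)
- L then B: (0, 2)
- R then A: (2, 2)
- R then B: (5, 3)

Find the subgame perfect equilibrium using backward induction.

P1 plays R, P2 plays A after L and B after R; Payoff (5, 3)

Work:
Backward induction:
After L: P2 chooses A → P1 gets 3
After R: P2 chooses B → P1 gets 5
P1 chooses R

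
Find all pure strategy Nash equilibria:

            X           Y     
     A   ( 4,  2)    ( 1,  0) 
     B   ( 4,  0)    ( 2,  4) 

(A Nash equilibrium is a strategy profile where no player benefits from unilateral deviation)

Nash equilibrium: (A, X), (B, Y)

Work:
Best responses:
  P1 vs X: payoffs [4, 4] → best response A/B (payoff 4)
  P1 vs Y: payoffs [1, 2] → best response B (payoff 2)
  P2 vs A: payoffs [2, 0] → best response X (payoff 2)
  P2 vs B: payoffs [0, 4] → best response Y (payoff 4)
Mutual best responses: (A,X), (B,Y) → Nash equilibria.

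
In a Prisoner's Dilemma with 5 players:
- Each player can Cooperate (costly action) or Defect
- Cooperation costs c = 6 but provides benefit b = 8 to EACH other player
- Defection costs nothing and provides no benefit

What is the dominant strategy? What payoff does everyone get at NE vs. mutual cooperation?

Dominant: Defect; NE payoff = 0; Coop payoff = 26

Work:
Defect dominates (saves cost c = 6, benefit to others is external)
NE: All defect → everyone gets 0
If all cooperate: each receives (4)×8 - 6 = 26
Social dilemma: 26 > 0 but NE gives 0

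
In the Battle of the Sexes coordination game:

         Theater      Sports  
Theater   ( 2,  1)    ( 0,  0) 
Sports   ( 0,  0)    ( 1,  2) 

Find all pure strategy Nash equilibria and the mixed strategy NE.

Pure NE: (Theater, Theater) and (Sports, Sports); Mixed NE: p = 0.6667, q = 0.3333

Work:
Check pure NE:
(Theater, Theater): (2, 1) - no unilateral deviation beneficial
(Sports, Sports): (1, 2) - no unilateral deviation beneficial
Mixed NE: P1 plays Theater with p = 0.6667, P2 plays Theater with q = 0.3333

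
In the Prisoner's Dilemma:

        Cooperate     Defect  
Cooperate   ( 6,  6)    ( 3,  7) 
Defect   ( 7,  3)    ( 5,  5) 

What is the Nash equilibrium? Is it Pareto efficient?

(Defect, Defect) is NE; not Pareto efficient

Work:
Defect dominates Cooperate for both players:
If P2 cooperates: Defect (7) > Cooperate (6)
If P2 defects: Defect (5) > Cooperate (3)
NE: (Defect, Defect) with payoff (5, 5)
But (Cooperate, Cooperate) = (6, 6) Pareto dominates (5, 5)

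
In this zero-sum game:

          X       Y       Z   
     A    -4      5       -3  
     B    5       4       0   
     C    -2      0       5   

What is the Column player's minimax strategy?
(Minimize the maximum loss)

Column should play X or Y or Z (all achieve the minimum), value = 5

Work:
Column player minimizes Row's maximum payoff:
Column X: max payoff to Row = 5
Column Y: max payoff to Row = 5
Column Z: max payoff to Row = 5
Minimum is 5, achieved by columns X, Y, Z (tied).
Each of X or Y or Z is a minimax strategy.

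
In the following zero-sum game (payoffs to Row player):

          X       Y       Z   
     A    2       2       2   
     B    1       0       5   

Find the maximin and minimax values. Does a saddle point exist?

Maximin = 2, Minimax = 2, Saddle: True

Work:
Row minimums: [2, 0] → maximin = 2
Column maximums: [2, 2, 5] → minimax = 2
Saddle point exists! Game value = 2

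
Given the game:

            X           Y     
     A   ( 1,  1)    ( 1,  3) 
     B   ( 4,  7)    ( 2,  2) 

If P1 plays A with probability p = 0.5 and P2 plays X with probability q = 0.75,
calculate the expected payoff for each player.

E[P1] = 2.25, E[P2] = 3.625

Work:
E[P1] = p·q·π₁(A,X) + p·(1-q)·π₁(A,Y) + (1-p)·q·π₁(B,X) + (1-p)·(1-q)·π₁(B,Y)
= 0.5·0.75·1 + 0.5·0.25·1 + 0.5·0.75·4 + 0.5·0.25·2
= 2.25

E[P2] = 3.625 (similar calculation)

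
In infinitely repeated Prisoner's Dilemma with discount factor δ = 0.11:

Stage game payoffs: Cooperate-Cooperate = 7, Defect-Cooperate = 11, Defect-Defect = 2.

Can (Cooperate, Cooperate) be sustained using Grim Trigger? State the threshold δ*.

δ* = 0.4444; since δ = 0.11 < 0.4444, cooperation cannot be sustained

Work:
For Grim Trigger:
Cooperate forever: 7/(1-δ)
Defect then punished: 11 + 2·δ/(1-δ)
Need: 7/(1-δ) ≥ 11 + 2·δ/(1-δ)
Solving: δ ≥ (T-R)/(T-P) = (11-7)/(11-2) = 0.4444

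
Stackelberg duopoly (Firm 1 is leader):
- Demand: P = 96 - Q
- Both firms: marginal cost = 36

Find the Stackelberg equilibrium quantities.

q₁* (leader) = 30.0, q₂* (follower) = 15.0

Work:
Follower's reaction: q₂ = (a - c - q₁)/2
Leader substitutes: π₁ = q₁·(a - q₁ - (a-c-q₁)/2 - c)
FOC: q₁* = (96 - 36)/2 = 30.00
Then: q₂* = (96 - 36 - 30.0)/2 = 15.00
Leader has first-mover advantage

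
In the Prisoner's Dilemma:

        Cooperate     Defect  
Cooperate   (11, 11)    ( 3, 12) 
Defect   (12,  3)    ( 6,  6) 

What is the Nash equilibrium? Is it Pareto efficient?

(Defect, Defect) is NE; not Pareto efficient

Work:
Defect dominates Cooperate for both players:
If P2 cooperates: Defect (12) > Cooperate (11)
If P2 defects: Defect (6) > Cooperate (3)
NE: (Defect, Defect) with payoff (6, 6)
But (Cooperate, Cooperate) = (11, 11) Pareto dominates (6, 6)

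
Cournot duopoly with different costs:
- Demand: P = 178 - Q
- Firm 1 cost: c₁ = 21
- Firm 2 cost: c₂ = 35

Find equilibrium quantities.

q₁* = 57.0, q₂* = 43.0

Work:
Reaction: q₁ = (178 - 21 - q₂)/2
Reaction: q₂ = (178 - 35 - q₁)/2
Solve simultaneously:
q₁* = (178 - 2×21 + 35)/3 = 57.0
q₂* = (178 - 2×35 + 21)/3 = 43.0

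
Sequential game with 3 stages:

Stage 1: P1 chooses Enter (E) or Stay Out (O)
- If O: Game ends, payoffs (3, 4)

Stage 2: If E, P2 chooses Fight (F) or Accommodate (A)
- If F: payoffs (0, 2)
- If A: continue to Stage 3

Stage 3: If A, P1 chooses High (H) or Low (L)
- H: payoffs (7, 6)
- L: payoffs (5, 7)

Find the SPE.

SPE: (E, A, H); Outcome (7, 6)

Work:
Stage 3: P1 chooses H (7 vs 5)
Stage 2: P2: F->2, A->6 (anticipating H). Choose A
Stage 1: P1: O->3, E->7 (anticipating A, H). Choose E
SPE path: E -> A -> H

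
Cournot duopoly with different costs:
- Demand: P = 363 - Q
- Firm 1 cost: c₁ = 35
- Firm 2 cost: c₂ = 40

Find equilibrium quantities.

q₁* = 111.0, q₂* = 106.0

Work:
Reaction: q₁ = (363 - 35 - q₂)/2
Reaction: q₂ = (363 - 40 - q₁)/2
Solve simultaneously:
q₁* = (363 - 2×35 + 40)/3 = 111.0
q₂* = (363 - 2×40 + 35)/3 = 106.0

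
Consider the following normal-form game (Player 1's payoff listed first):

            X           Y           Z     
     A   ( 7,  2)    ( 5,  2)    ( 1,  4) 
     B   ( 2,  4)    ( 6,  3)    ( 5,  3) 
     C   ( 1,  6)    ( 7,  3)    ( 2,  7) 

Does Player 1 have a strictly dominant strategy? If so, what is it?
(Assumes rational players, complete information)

No strictly dominant strategy exists for Player 1

Work:
A strategy strictly dominates another if it gives a strictly higher payoff against every opponent action. Compare each pair of P1's strategies column-by-column:
  A vs B: [7 vs 2, 5 vs 6, 1 vs 5] → A does not strictly dominate B (column Y: 5 ≤ 6)
  A vs C: [7 vs 1, 5 vs 7, 1 vs 2] → A does not strictly dominate C (column Y: 5 ≤ 7)
  B vs A: [2 vs 7, 6 vs 5, 5 vs 1] → B does not strictly dominate A (column X: 2 ≤ 7)
  B vs C: [2 vs 1, 6 vs 7, 5 vs 2] → B does not strictly dominate C (column Y: 6 ≤ 7)
  C vs A: [1 vs 7, 7 vs 5, 2 vs 1] → C does not strictly dominate A (column X: 1 ≤ 7)
  C vs B: [1 vs 2, 7 vs 6, 2 vs 5] → C does not strictly dominate B (column X: 1 ≤ 2)
No single strategy strictly dominates all others → no strictly dominant strategy.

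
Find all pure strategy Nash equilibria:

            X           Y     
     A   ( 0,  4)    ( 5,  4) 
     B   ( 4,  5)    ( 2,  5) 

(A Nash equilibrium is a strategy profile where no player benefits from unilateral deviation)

Nash equilibrium: (A, Y), (B, X)

Work:
Best responses:
  P1 vs X: payoffs [0, 4] → best response B (payoff 4)
  P1 vs Y: payoffs [5, 2] → best response A (payoff 5)
  P2 vs A: payoffs [4, 4] → best response X/Y (payoff 4)
  P2 vs B: payoffs [5, 5] → best response X/Y (payoff 5)
Mutual best responses: (A,Y), (B,X) → Nash equilibria.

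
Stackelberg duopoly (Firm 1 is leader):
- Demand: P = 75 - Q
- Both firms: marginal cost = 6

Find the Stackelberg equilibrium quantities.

q₁* (leader) = 34.5, q₂* (follower) = 17.25

Work:
Follower's reaction: q₂ = (a - c - q₁)/2
Leader substitutes: π₁ = q₁·(a - q₁ - (a-c-q₁)/2 - c)
FOC: q₁* = (75 - 6)/2 = 34.50
Then: q₂* = (75 - 6 - 34.5)/2 = 17.25
Leader has first-mover advantage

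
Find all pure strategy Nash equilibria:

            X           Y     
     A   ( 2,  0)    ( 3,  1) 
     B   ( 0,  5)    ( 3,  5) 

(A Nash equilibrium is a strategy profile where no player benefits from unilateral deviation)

Nash equilibrium: (A, Y), (B, Y)

Work:
Best responses:
  P1 vs X: payoffs [2, 0] → best response A (payoff 2)
  P1 vs Y: payoffs [3, 3] → best response A/B (payoff 3)
  P2 vs A: payoffs [0, 1] → best response Y (payoff 1)
  P2 vs B: payoffs [5, 5] → best response X/Y (payoff 5)
Mutual best responses: (A,Y), (B,Y) → Nash equilibria.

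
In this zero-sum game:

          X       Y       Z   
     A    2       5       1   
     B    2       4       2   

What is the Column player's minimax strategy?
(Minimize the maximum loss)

Column should play X or Z (all achieve the minimum), value = 2

Work:
Column player minimizes Row's maximum payoff:
Column X: max payoff to Row = 2
Column Y: max payoff to Row = 5
Column Z: max payoff to Row = 2
Minimum is 2, achieved by columns X, Z (tied).
Each of X or Z is a minimax strategy.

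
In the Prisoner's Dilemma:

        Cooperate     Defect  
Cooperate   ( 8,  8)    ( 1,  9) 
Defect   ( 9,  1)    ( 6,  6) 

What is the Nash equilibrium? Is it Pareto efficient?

(Defect, Defect) is NE; not Pareto efficient

Work:
Defect dominates Cooperate for both players:
If P2 cooperates: Defect (9) > Cooperate (8)
If P2 defects: Defect (6) > Cooperate (1)
NE: (Defect, Defect) with payoff (6, 6)
But (Cooperate, Cooperate) = (8, 8) Pareto dominates (6, 6)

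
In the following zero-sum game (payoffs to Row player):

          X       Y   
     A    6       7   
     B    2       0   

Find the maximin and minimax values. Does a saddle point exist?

Maximin = 6, Minimax = 6, Saddle: True

Work:
Row minimums: [6, 0] → maximin = 6
Column maximums: [6, 7] → minimax = 6
Saddle point exists! Game value = 6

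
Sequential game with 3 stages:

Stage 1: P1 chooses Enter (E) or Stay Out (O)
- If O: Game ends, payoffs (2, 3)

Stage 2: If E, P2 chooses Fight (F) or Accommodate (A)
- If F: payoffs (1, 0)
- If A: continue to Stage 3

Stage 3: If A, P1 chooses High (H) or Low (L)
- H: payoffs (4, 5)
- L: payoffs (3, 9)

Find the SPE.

SPE: (E, A, H); Outcome (4, 5)

Work:
Stage 3: P1 chooses H (4 vs 3)
Stage 2: P2: F->0, A->5 (anticipating H). Choose A
Stage 1: P1: O->2, E->4 (anticipating A, H). Choose E
SPE path: E -> A -> H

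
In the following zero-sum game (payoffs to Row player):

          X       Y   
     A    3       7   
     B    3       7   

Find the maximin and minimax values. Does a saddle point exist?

Maximin = 3, Minimax = 3, Saddle: True

Work:
Row minimums: [3, 3] → maximin = 3
Column maximums: [3, 7] → minimax = 3
Saddle point exists! Game value = 3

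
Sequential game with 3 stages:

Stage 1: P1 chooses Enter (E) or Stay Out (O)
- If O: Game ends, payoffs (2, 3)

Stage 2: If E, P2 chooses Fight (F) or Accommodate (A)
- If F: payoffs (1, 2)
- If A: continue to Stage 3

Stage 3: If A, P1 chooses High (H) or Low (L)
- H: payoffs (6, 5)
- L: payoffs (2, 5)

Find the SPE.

SPE: (E, A, H); Outcome (6, 5)

Work:
Stage 3: P1 chooses H (6 vs 2)
Stage 2: P2: F->2, A->5 (anticipating H). Choose A
Stage 1: P1: O->2, E->6 (anticipating A, H). Choose E
SPE path: E -> A -> H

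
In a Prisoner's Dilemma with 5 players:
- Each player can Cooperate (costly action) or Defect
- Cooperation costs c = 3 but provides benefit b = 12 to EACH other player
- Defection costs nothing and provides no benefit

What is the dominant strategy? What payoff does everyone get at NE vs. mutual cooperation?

Dominant: Defect; NE payoff = 0; Coop payoff = 45

Work:
Defect dominates (saves cost c = 3, benefit to others is external)
NE: All defect → everyone gets 0
If all cooperate: each receives (4)×12 - 3 = 45
Social dilemma: 45 > 0 but NE gives 0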